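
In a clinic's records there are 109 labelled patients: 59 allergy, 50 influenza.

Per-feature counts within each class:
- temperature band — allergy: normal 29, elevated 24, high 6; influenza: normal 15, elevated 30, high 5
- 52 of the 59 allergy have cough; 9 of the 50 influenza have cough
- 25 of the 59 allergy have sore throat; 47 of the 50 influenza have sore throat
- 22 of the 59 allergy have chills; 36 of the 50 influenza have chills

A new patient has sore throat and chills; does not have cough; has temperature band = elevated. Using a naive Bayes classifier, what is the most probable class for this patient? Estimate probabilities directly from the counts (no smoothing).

allergy: (59/109) × (24/59) × (7/59) × (25/59) × (22/59) ≈ 0.00412752
influenza: (50/109) × (30/50) × (41/50) × (47/50) × (36/50) ≈ 0.152746
Highest score → influenza.

influenza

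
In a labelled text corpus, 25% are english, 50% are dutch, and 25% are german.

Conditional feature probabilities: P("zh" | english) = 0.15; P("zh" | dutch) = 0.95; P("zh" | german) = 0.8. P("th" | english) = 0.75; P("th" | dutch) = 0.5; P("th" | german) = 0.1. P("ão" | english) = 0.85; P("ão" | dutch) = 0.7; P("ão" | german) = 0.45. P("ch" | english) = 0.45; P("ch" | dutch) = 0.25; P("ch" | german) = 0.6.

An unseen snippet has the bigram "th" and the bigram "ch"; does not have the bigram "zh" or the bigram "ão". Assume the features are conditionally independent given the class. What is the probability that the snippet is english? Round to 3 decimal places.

0.806

english: 0.25 × (1−0.15) × 0.75 × (1−0.85) × 0.45 = 0.0107578125
dutch: 0.5 × (1−0.95) × 0.5 × (1−0.7) × 0.25 = 0.0009375
german: 0.25 × (1−0.8) × 0.1 × (1−0.45) × 0.6 = 0.00165
P(english | x) = 0.0107578125 / 0.0133453125 ≈ 0.806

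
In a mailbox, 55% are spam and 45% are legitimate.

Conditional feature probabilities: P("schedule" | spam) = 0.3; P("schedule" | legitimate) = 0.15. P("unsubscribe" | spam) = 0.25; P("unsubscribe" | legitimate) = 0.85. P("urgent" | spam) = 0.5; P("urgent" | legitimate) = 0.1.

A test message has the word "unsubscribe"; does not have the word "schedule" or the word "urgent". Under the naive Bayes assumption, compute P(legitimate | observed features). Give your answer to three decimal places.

spam: 0.55 × (1−0.3) × 0.25 × (1−0.5) = 0.048125
legitimate: 0.45 × (1−0.15) × 0.85 × (1−0.1) = 0.2926125
P(legitimate | x) = 0.2926125 / 0.3407375 ≈ 0.859

0.859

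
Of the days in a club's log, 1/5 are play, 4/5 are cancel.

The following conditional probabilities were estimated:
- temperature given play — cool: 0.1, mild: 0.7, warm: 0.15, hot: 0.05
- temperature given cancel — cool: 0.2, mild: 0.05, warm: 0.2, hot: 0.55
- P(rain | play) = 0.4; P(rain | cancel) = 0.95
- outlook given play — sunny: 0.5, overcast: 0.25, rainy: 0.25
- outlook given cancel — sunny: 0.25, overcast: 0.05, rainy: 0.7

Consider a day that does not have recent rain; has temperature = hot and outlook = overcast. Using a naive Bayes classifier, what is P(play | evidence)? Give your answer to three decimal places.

0.577

play: 0.2 × 0.05 × (1−0.4) × 0.25 = 0.0015
cancel: 0.8 × 0.55 × (1−0.95) × 0.05 = 0.0011
P(play | x) = 0.0015 / 0.0026 ≈ 0.577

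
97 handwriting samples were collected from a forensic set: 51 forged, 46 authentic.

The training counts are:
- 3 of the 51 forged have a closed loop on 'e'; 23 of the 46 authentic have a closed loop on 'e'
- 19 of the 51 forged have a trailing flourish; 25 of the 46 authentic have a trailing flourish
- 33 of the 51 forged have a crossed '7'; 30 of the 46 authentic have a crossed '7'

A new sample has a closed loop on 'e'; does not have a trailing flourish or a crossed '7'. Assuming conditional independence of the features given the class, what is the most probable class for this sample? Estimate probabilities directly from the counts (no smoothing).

authentic

forged: (51/97) × (3/51) × (32/51) × (18/51) ≈ 0.00684907
authentic: (46/97) × (23/46) × (21/46) × (16/46) ≈ 0.0376513
Highest score → authentic.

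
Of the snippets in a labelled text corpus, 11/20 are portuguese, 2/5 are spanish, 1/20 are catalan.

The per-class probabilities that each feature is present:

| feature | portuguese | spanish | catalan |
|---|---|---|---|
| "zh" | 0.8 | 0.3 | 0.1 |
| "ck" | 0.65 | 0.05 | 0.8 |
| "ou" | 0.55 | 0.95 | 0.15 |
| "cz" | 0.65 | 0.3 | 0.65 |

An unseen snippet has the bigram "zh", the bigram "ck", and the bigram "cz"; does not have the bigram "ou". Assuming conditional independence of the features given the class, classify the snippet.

portuguese

portuguese: 0.55 × 0.8 × 0.65 × (1−0.55) × 0.65 = 0.083655
spanish: 0.4 × 0.3 × 0.05 × (1−0.95) × 0.3 = 0.00009
catalan: 0.05 × 0.1 × 0.8 × (1−0.15) × 0.65 = 0.00221
Highest score → portuguese.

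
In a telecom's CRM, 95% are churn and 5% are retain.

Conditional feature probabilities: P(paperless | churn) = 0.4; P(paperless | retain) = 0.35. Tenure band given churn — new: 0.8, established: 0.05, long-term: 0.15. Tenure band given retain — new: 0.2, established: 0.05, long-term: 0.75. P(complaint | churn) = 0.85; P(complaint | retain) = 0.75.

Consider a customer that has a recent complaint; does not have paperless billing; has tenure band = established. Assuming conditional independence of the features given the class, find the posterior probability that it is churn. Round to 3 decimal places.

churn: 0.95 × (1−0.4) × 0.05 × 0.85 = 0.024225
retain: 0.05 × (1−0.35) × 0.05 × 0.75 = 0.00121875
P(churn | x) = 0.024225 / 0.02544375 ≈ 0.952

0.952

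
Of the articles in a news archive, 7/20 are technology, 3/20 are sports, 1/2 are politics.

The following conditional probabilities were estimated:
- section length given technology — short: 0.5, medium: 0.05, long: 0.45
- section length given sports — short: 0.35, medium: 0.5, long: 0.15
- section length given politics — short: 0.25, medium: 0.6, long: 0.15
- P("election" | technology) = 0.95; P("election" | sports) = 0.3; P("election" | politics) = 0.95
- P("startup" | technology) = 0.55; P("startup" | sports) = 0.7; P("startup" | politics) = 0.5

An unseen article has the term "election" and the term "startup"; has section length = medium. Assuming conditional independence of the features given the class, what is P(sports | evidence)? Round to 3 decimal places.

technology: 0.35 × 0.05 × 0.95 × 0.55 = 0.00914375
sports: 0.15 × 0.5 × 0.3 × 0.7 = 0.01575
politics: 0.5 × 0.6 × 0.95 × 0.5 = 0.1425
P(sports | x) = 0.01575 / 0.16739375 ≈ 0.094

0.094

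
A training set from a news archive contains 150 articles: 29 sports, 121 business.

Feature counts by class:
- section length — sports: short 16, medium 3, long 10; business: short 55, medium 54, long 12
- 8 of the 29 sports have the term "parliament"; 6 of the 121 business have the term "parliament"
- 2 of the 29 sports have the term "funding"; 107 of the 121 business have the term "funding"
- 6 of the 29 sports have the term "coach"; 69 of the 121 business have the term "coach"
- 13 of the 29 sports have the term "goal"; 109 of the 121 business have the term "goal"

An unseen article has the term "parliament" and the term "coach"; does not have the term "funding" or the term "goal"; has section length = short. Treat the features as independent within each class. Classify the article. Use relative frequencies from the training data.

sports: (29/150) × (16/29) × (8/29) × (27/29) × (6/29) × (16/29) ≈ 0.00312724
business: (121/150) × (55/121) × (6/121) × (14/121) × (69/121) × (12/121) ≈ 0.000118971
Highest score → sports.

sports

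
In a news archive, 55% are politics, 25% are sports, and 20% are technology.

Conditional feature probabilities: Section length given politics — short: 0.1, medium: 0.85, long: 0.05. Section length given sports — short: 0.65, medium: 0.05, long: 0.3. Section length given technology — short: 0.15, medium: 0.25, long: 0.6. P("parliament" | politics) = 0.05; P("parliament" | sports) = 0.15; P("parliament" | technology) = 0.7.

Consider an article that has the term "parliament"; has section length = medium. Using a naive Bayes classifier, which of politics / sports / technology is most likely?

politics: 0.55 × 0.85 × 0.05 = 0.023375
sports: 0.25 × 0.05 × 0.15 = 0.001875
technology: 0.2 × 0.25 × 0.7 = 0.035
Highest score → technology.

technology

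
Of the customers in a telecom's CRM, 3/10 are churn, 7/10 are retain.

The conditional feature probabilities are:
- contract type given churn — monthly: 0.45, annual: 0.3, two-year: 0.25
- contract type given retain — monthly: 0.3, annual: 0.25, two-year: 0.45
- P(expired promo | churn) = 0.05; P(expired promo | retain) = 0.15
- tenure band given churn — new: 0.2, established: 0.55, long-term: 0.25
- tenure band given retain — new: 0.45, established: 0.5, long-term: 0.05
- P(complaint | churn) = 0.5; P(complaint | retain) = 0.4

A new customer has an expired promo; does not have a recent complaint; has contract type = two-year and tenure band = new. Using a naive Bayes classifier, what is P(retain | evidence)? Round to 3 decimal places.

churn: 0.3 × 0.25 × 0.05 × 0.2 × (1−0.5) = 0.000375
retain: 0.7 × 0.45 × 0.15 × 0.45 × (1−0.4) = 0.0127575
P(retain | x) = 0.0127575 / 0.0131325 ≈ 0.971

0.971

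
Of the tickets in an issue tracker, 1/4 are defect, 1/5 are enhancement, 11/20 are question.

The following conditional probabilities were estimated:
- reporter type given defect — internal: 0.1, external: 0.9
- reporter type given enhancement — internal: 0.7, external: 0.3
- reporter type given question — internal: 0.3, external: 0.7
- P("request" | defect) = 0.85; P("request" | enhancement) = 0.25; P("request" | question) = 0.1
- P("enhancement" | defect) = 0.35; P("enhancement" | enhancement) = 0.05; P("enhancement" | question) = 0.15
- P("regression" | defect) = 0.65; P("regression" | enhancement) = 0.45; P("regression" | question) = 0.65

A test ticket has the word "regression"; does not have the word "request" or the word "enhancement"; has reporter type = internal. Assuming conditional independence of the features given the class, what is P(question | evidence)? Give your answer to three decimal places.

0.638

defect: 0.25 × 0.1 × (1−0.85) × (1−0.35) × 0.65 = 0.001584375
enhancement: 0.2 × 0.7 × (1−0.25) × (1−0.05) × 0.45 = 0.0448875
question: 0.55 × 0.3 × (1−0.1) × (1−0.15) × 0.65 = 0.08204625
P(question | x) = 0.08204625 / 0.128518125 ≈ 0.638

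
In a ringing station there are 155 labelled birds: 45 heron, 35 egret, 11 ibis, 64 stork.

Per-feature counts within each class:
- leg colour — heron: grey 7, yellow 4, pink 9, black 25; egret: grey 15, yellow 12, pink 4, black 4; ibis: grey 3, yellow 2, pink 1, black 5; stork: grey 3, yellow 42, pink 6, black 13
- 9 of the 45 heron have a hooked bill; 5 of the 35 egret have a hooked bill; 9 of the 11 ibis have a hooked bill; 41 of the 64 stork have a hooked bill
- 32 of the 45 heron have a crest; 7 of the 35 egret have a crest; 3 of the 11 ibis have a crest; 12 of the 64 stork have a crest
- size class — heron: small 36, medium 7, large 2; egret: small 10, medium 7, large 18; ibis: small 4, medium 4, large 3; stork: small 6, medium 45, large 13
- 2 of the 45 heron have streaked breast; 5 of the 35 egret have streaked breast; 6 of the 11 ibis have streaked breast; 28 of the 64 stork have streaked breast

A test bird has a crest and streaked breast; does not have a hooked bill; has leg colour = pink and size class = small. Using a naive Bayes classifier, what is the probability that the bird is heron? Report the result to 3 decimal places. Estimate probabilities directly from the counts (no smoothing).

heron: (45/155) × (9/45) × (36/45) × (32/45) × (36/45) × (2/45) ≈ 0.00117448
egret: (35/155) × (4/35) × (30/35) × (7/35) × (10/35) × (5/35) ≈ 0.00018057
ibis: (11/155) × (1/11) × (2/11) × (3/11) × (4/11) × (6/11) ≈ 0.0000634542
stork: (64/155) × (6/64) × (23/64) × (12/64) × (6/64) × (28/64) ≈ 0.000106984
P(heron | x) = 0.00117448 / 0.0015254882 ≈ 0.770

0.770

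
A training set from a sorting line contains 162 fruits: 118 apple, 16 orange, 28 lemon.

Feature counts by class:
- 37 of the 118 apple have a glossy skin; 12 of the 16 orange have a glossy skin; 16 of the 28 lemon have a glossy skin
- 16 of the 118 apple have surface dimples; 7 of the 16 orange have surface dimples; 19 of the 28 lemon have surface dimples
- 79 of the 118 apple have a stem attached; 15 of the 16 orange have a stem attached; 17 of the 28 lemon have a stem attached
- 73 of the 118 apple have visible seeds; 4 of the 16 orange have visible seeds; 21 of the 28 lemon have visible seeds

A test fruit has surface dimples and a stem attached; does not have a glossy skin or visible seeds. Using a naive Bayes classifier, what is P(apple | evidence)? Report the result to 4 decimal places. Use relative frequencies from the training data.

0.5320

apple: (118/162) × (81/118) × (16/118) × (79/118) × (45/118) ≈ 0.0173095
orange: (16/162) × (4/16) × (7/16) × (15/16) × (12/16) ≈ 0.00759549
lemon: (28/162) × (12/28) × (19/28) × (17/28) × (7/28) ≈ 0.00762944
P(apple | x) = 0.0173095 / 0.03253443 ≈ 0.5320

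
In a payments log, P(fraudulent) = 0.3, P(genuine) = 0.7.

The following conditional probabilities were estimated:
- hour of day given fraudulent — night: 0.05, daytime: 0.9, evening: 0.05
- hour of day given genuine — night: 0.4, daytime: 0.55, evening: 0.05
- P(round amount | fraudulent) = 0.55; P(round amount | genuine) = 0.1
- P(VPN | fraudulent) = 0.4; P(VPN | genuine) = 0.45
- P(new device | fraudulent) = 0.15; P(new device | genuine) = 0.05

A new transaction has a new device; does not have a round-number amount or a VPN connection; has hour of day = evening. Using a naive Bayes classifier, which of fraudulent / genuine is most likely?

fraudulent: 0.3 × 0.05 × (1−0.55) × (1−0.4) × 0.15 = 0.0006075
genuine: 0.7 × 0.05 × (1−0.1) × (1−0.45) × 0.05 = 0.00086625
Highest score → genuine.

genuine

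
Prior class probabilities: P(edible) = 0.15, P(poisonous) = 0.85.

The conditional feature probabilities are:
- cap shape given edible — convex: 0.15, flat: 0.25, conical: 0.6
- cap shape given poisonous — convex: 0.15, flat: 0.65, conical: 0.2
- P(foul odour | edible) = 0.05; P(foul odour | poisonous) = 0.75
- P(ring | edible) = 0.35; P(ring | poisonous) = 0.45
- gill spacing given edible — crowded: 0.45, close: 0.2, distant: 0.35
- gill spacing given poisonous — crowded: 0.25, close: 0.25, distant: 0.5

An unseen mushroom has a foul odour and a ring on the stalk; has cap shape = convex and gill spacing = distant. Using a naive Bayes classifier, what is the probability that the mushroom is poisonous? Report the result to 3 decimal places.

edible: 0.15 × 0.15 × 0.05 × 0.35 × 0.35 = 0.0001378125
poisonous: 0.85 × 0.15 × 0.75 × 0.45 × 0.5 = 0.021515625
P(poisonous | x) = 0.021515625 / 0.0216534375 ≈ 0.994

0.994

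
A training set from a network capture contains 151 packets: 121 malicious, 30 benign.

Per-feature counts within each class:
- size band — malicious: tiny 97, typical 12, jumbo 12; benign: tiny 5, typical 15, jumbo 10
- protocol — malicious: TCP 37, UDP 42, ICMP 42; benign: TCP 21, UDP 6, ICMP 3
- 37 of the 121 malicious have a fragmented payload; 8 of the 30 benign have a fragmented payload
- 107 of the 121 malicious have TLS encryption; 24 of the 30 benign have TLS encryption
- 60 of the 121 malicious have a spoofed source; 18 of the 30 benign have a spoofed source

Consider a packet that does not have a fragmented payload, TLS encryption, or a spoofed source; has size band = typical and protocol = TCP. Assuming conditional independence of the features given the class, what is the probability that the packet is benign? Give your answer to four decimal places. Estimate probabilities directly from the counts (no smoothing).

0.8057

malicious: (121/151) × (12/121) × (37/121) × (84/121) × (14/121) × (61/121) ≈ 0.000984015
benign: (30/151) × (15/30) × (21/30) × (22/30) × (6/30) × (12/30) ≈ 0.00407947
P(benign | x) = 0.00407947 / 0.005063485 ≈ 0.8057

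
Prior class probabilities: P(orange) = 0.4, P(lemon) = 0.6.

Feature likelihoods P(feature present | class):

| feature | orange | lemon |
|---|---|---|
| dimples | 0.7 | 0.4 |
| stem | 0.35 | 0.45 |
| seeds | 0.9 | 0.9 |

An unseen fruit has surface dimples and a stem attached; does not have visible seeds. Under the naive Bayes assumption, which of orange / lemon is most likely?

orange: 0.4 × 0.7 × 0.35 × (1−0.9) = 0.0098
lemon: 0.6 × 0.4 × 0.45 × (1−0.9) = 0.0108
Highest score → lemon.

lemon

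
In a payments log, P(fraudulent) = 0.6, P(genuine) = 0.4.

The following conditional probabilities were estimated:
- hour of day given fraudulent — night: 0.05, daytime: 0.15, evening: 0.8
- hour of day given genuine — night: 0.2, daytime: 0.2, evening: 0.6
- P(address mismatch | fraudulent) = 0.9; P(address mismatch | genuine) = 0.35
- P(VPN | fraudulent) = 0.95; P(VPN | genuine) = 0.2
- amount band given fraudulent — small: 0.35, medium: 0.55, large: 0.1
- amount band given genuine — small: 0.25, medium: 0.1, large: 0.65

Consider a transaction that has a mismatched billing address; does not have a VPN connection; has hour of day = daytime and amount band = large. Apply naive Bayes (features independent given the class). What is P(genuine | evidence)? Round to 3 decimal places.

fraudulent: 0.6 × 0.15 × 0.9 × (1−0.95) × 0.1 = 0.000405
genuine: 0.4 × 0.2 × 0.35 × (1−0.2) × 0.65 = 0.01456
P(genuine | x) = 0.01456 / 0.014965 ≈ 0.973

0.973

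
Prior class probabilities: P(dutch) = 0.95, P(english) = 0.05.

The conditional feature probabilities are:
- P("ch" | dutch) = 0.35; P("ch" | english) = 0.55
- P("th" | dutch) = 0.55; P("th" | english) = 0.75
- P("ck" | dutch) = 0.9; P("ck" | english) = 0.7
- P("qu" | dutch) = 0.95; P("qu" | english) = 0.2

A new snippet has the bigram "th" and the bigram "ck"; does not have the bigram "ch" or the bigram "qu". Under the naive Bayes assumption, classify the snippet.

dutch

dutch: 0.95 × (1−0.35) × 0.55 × 0.9 × (1−0.95) = 0.015283125
english: 0.05 × (1−0.55) × 0.75 × 0.7 × (1−0.2) = 0.00945
Highest score → dutch.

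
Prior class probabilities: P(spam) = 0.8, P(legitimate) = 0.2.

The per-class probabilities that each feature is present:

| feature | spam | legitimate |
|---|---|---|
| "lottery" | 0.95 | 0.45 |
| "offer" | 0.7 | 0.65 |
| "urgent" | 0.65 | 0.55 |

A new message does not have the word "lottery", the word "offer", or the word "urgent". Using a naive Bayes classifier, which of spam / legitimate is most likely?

spam: 0.8 × (1−0.95) × (1−0.7) × (1−0.65) = 0.0042
legitimate: 0.2 × (1−0.45) × (1−0.65) × (1−0.55) = 0.017325
Highest score → legitimate.

legitimate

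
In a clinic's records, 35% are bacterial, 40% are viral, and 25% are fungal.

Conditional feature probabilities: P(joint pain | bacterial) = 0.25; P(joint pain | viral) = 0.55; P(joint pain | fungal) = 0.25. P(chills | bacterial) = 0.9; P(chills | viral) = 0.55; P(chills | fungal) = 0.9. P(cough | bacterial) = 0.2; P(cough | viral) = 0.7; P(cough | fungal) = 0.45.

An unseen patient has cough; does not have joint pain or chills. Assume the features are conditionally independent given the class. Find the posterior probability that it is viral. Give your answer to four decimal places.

bacterial: 0.35 × (1−0.25) × (1−0.9) × 0.2 = 0.00525
viral: 0.4 × (1−0.55) × (1−0.55) × 0.7 = 0.0567
fungal: 0.25 × (1−0.25) × (1−0.9) × 0.45 = 0.0084375
P(viral | x) = 0.0567 / 0.0703875 ≈ 0.8055

0.8055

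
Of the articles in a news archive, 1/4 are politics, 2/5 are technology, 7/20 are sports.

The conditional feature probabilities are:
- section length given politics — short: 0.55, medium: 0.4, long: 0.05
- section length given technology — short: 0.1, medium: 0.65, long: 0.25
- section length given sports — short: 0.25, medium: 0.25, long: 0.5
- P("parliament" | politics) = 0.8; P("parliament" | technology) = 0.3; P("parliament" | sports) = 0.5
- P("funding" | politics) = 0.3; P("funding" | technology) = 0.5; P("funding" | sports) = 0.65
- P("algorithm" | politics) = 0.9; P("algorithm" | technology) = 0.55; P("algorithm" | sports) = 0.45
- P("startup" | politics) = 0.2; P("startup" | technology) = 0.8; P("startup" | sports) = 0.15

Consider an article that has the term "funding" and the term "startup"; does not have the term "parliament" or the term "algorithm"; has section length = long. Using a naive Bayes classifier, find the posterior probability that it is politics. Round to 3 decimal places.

0.001

politics: 0.25 × 0.05 × (1−0.8) × 0.3 × (1−0.9) × 0.2 = 0.000015
technology: 0.4 × 0.25 × (1−0.3) × 0.5 × (1−0.55) × 0.8 = 0.0126
sports: 0.35 × 0.5 × (1−0.5) × 0.65 × (1−0.45) × 0.15 = 0.0046921875
P(politics | x) = 0.000015 / 0.0173071875 ≈ 0.001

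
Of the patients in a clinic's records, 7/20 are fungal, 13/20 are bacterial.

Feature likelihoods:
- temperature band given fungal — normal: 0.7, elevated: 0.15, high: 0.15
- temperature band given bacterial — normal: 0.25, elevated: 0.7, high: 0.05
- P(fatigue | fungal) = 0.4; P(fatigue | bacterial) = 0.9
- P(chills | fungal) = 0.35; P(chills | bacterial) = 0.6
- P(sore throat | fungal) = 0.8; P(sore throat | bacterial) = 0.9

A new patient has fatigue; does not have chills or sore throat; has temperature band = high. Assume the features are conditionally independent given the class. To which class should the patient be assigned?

fungal

fungal: 0.35 × 0.15 × 0.4 × (1−0.35) × (1−0.8) = 0.00273
bacterial: 0.65 × 0.05 × 0.9 × (1−0.6) × (1−0.9) = 0.00117
Highest score → fungal.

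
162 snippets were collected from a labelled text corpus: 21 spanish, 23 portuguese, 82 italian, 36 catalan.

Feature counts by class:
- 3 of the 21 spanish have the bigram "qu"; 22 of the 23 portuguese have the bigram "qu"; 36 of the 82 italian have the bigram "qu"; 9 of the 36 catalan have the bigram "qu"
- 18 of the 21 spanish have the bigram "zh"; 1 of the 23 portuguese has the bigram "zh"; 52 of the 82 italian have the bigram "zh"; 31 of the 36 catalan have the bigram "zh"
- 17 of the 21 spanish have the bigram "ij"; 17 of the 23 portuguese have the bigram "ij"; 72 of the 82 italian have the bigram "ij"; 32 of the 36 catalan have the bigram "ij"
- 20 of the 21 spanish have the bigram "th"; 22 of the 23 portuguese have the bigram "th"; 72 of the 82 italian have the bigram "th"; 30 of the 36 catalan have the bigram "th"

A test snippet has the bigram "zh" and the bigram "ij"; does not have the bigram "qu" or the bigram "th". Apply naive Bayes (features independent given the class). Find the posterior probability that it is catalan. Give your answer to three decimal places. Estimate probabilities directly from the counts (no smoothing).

0.481

spanish: (21/162) × (18/21) × (18/21) × (17/21) × (1/21) ≈ 0.00367131
portuguese: (23/162) × (1/23) × (1/23) × (17/23) × (1/23) ≈ 0.00000862483
italian: (82/162) × (46/82) × (52/82) × (72/82) × (10/82) ≈ 0.0192813
catalan: (36/162) × (27/36) × (31/36) × (32/36) × (6/36) ≈ 0.021262
P(catalan | x) = 0.021262 / 0.04422323483 ≈ 0.481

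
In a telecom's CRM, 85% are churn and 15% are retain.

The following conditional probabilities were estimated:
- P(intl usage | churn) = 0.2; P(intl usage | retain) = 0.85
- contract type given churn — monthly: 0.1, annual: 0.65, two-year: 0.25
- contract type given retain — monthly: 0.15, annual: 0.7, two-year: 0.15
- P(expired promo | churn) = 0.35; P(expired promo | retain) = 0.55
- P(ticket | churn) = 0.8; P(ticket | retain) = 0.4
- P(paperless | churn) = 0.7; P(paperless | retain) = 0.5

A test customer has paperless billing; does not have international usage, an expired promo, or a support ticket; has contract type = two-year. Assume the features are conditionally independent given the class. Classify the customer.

churn

churn: 0.85 × (1−0.2) × 0.25 × (1−0.35) × (1−0.8) × 0.7 = 0.01547
retain: 0.15 × (1−0.85) × 0.15 × (1−0.55) × (1−0.4) × 0.5 = 0.000455625
Highest score → churn.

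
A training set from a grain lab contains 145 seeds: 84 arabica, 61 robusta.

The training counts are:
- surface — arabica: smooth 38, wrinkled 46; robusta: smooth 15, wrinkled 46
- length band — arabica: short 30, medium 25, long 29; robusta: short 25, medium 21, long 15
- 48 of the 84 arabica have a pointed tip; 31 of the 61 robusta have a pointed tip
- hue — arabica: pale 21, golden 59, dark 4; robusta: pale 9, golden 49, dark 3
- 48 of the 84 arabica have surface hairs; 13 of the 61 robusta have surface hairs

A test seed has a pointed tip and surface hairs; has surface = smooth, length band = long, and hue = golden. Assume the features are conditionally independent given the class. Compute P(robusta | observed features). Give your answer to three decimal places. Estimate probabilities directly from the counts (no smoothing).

arabica: (84/145) × (38/84) × (29/84) × (48/84) × (59/84) × (48/84) ≈ 0.0207506
robusta: (61/145) × (15/61) × (15/61) × (31/61) × (49/61) × (13/61) ≈ 0.00221308
P(robusta | x) = 0.00221308 / 0.02296368 ≈ 0.096

0.096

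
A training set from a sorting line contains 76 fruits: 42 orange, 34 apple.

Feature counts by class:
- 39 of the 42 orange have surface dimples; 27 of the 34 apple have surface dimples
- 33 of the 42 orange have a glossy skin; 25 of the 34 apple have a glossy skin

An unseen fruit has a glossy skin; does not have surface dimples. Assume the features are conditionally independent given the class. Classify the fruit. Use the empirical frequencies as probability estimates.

orange: (42/76) × (3/42) × (33/42) ≈ 0.031015
apple: (34/76) × (7/34) × (25/34) ≈ 0.0677245
Highest score → apple.

apple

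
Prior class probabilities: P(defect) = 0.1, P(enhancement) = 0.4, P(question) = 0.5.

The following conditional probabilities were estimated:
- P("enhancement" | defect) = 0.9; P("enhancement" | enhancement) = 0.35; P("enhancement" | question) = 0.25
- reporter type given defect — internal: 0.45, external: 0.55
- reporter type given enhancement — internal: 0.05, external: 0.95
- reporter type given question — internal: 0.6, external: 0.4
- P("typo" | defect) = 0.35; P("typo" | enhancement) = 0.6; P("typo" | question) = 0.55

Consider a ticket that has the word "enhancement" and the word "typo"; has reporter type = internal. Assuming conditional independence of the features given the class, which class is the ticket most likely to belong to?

question

defect: 0.1 × 0.9 × 0.45 × 0.35 = 0.014175
enhancement: 0.4 × 0.35 × 0.05 × 0.6 = 0.0042
question: 0.5 × 0.25 × 0.6 × 0.55 = 0.04125
Highest score → question.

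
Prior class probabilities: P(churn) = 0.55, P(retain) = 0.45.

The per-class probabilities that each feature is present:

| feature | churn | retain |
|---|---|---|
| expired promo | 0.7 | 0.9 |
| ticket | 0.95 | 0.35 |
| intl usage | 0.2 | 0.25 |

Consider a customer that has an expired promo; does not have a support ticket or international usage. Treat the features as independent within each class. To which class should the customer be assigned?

churn: 0.55 × 0.7 × (1−0.95) × (1−0.2) = 0.0154
retain: 0.45 × 0.9 × (1−0.35) × (1−0.25) = 0.1974375
Highest score → retain.

retain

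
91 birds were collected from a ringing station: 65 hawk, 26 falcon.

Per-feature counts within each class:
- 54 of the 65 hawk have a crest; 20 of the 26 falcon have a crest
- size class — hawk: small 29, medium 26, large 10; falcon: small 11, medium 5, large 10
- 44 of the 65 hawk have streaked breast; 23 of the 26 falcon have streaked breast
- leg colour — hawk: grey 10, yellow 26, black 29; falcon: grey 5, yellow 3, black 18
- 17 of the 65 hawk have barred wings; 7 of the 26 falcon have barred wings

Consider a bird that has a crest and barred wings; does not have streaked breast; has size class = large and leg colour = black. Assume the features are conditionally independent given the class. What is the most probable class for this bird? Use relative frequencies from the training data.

hawk

hawk: (65/91) × (54/65) × (10/65) × (21/65) × (29/65) × (17/65) ≈ 0.00344164
falcon: (26/91) × (20/26) × (10/26) × (3/26) × (18/26) × (7/26) ≈ 0.00181797
Highest score → hawk.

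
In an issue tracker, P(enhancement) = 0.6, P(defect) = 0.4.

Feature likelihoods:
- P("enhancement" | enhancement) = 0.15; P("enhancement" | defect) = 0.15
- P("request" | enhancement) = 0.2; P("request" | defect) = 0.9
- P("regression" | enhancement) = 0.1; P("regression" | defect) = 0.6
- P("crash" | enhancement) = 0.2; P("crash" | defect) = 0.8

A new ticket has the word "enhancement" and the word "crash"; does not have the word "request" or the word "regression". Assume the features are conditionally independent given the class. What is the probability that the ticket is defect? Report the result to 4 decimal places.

0.1290

enhancement: 0.6 × 0.15 × (1−0.2) × (1−0.1) × 0.2 = 0.01296
defect: 0.4 × 0.15 × (1−0.9) × (1−0.6) × 0.8 = 0.00192
P(defect | x) = 0.00192 / 0.01488 ≈ 0.1290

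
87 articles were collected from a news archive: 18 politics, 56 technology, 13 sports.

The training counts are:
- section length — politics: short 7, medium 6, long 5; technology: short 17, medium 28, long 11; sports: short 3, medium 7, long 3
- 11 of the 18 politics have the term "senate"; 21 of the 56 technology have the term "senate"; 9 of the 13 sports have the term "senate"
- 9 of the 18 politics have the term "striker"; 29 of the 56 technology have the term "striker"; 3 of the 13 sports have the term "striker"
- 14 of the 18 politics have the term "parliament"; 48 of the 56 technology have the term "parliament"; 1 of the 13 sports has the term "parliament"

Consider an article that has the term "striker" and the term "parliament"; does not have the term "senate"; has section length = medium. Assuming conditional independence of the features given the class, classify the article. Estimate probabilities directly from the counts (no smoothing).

politics: (18/87) × (6/18) × (7/18) × (9/18) × (14/18) ≈ 0.01043
technology: (56/87) × (28/56) × (35/56) × (29/56) × (48/56) ≈ 0.0892857
sports: (13/87) × (7/13) × (4/13) × (3/13) × (1/13) ≈ 0.000439471
Highest score → technology.

technology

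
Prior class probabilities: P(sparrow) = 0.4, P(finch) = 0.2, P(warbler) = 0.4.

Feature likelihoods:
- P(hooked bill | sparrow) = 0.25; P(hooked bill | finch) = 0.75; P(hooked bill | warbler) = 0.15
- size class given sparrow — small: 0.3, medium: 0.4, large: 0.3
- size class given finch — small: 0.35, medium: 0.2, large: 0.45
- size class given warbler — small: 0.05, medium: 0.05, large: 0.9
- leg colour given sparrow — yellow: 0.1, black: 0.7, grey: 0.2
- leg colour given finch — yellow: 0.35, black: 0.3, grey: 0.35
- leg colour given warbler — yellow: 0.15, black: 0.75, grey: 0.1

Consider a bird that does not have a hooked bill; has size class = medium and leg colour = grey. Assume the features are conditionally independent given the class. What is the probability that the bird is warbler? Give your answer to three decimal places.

sparrow: 0.4 × (1−0.25) × 0.4 × 0.2 = 0.024
finch: 0.2 × (1−0.75) × 0.2 × 0.35 = 0.0035
warbler: 0.4 × (1−0.15) × 0.05 × 0.1 = 0.0017
P(warbler | x) = 0.0017 / 0.0292 ≈ 0.058

0.058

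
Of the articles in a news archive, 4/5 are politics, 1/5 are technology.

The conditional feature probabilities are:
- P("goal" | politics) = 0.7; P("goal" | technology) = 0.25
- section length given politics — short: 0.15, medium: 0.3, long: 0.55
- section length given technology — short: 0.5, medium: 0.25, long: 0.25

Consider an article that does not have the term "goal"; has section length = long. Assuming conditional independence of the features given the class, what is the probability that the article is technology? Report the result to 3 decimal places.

0.221

politics: 0.8 × (1−0.7) × 0.55 = 0.132
technology: 0.2 × (1−0.25) × 0.25 = 0.0375
P(technology | x) = 0.0375 / 0.1695 ≈ 0.221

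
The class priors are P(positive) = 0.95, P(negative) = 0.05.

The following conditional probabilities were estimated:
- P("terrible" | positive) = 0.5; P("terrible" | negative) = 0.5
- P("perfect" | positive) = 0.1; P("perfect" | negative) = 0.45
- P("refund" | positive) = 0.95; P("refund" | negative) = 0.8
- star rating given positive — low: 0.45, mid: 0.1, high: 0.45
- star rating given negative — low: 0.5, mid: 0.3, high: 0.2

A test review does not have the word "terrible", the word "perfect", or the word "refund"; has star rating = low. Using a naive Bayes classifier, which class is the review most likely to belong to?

positive

positive: 0.95 × (1−0.5) × (1−0.1) × (1−0.95) × 0.45 = 0.00961875
negative: 0.05 × (1−0.5) × (1−0.45) × (1−0.8) × 0.5 = 0.001375
Highest score → positive.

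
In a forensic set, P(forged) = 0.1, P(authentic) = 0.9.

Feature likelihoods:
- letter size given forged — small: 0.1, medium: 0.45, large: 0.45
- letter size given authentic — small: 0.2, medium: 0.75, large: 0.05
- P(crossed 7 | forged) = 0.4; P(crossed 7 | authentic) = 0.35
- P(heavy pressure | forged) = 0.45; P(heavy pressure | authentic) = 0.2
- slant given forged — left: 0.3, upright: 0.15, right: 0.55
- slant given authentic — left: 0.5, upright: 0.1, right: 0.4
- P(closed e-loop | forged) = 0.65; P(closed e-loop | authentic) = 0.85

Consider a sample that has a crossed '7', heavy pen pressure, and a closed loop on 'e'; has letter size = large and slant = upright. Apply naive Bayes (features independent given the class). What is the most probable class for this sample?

forged

forged: 0.1 × 0.45 × 0.4 × 0.45 × 0.15 × 0.65 = 0.00078975
authentic: 0.9 × 0.05 × 0.35 × 0.2 × 0.1 × 0.85 = 0.00026775
Highest score → forged.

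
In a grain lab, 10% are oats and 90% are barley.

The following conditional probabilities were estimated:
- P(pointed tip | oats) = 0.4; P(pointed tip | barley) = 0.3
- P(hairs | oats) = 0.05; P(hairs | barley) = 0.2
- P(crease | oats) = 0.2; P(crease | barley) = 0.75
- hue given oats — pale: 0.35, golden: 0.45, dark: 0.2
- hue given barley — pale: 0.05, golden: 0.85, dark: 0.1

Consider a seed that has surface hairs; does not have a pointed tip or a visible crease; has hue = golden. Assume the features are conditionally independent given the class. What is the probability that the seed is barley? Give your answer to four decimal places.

0.9612

oats: 0.1 × (1−0.4) × 0.05 × (1−0.2) × 0.45 = 0.00108
barley: 0.9 × (1−0.3) × 0.2 × (1−0.75) × 0.85 = 0.026775
P(barley | x) = 0.026775 / 0.027855 ≈ 0.9612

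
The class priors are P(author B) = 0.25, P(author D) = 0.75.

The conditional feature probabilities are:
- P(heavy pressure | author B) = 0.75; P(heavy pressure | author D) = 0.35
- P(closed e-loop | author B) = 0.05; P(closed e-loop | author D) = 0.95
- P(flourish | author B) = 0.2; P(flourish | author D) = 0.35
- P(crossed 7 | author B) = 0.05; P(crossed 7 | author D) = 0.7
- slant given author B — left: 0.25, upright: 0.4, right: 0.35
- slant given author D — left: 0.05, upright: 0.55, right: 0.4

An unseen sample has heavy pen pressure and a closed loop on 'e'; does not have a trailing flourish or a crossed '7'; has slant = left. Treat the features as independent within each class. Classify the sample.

author B: 0.25 × 0.75 × 0.05 × (1−0.2) × (1−0.05) × 0.25 = 0.00178125
author D: 0.75 × 0.35 × 0.95 × (1−0.35) × (1−0.7) × 0.05 = 0.00243140625
Highest score → author D.

author D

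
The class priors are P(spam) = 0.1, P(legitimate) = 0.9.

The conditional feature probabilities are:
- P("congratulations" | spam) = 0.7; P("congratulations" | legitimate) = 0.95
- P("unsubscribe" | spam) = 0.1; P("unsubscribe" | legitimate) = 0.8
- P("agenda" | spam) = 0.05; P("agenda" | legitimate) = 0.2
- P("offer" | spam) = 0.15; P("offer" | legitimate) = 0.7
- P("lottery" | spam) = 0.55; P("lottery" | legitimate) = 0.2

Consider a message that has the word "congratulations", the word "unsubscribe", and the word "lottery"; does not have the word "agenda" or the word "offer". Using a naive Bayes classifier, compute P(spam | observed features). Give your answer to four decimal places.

0.0865

spam: 0.1 × 0.7 × 0.1 × (1−0.05) × (1−0.15) × 0.55 = 0.003108875
legitimate: 0.9 × 0.95 × 0.8 × (1−0.2) × (1−0.7) × 0.2 = 0.032832
P(spam | x) = 0.003108875 / 0.035940875 ≈ 0.0865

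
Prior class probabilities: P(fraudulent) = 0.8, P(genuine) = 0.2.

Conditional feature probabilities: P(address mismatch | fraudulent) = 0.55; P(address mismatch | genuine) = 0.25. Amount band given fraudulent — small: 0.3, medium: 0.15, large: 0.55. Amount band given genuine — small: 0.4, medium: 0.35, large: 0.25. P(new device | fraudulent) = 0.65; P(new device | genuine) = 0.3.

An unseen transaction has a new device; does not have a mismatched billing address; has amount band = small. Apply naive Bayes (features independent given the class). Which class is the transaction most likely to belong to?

fraudulent: 0.8 × (1−0.55) × 0.3 × 0.65 = 0.0702
genuine: 0.2 × (1−0.25) × 0.4 × 0.3 = 0.018
Highest score → fraudulent.

fraudulent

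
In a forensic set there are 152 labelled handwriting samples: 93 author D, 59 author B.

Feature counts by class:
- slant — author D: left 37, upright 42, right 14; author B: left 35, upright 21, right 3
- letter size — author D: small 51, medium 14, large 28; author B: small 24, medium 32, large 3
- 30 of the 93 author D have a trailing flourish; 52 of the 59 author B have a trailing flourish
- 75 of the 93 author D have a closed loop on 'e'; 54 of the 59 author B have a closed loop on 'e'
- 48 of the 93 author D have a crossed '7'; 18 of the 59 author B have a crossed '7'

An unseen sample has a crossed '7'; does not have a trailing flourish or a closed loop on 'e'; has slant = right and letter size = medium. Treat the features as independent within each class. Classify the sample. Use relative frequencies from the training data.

author D: (93/152) × (14/93) × (14/93) × (63/93) × (18/93) × (48/93) ≈ 0.000938285
author B: (59/152) × (3/59) × (32/59) × (7/59) × (5/59) × (18/59) ≈ 0.0000328367
Highest score → author D.

author D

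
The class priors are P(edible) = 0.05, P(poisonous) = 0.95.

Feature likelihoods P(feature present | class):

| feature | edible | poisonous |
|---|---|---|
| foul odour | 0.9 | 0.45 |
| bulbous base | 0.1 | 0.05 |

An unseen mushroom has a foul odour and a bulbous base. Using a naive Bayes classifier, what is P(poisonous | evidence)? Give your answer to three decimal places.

edible: 0.05 × 0.9 × 0.1 = 0.0045
poisonous: 0.95 × 0.45 × 0.05 = 0.021375
P(poisonous | x) = 0.021375 / 0.025875 ≈ 0.826

0.826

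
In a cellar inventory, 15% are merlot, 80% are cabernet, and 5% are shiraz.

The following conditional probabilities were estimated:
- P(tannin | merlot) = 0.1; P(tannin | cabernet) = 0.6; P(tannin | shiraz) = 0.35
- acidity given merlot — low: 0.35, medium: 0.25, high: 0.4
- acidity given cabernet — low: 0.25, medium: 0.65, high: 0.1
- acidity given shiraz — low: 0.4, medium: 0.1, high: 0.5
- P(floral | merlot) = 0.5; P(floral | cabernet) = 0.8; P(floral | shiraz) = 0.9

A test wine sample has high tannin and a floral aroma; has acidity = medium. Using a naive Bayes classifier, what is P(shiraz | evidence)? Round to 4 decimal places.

merlot: 0.15 × 0.1 × 0.25 × 0.5 = 0.001875
cabernet: 0.8 × 0.6 × 0.65 × 0.8 = 0.2496
shiraz: 0.05 × 0.35 × 0.1 × 0.9 = 0.001575
P(shiraz | x) = 0.001575 / 0.25305 ≈ 0.0062

0.0062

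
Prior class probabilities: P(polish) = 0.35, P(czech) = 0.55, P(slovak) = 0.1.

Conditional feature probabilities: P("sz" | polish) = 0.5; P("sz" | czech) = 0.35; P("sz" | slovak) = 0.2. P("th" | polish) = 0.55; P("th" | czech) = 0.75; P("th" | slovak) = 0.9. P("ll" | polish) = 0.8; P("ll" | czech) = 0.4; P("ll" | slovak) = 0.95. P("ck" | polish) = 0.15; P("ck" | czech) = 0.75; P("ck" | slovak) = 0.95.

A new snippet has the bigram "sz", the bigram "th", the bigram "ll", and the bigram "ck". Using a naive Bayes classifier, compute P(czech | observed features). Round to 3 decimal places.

0.609

polish: 0.35 × 0.5 × 0.55 × 0.8 × 0.15 = 0.01155
czech: 0.55 × 0.35 × 0.75 × 0.4 × 0.75 = 0.0433125
slovak: 0.1 × 0.2 × 0.9 × 0.95 × 0.95 = 0.016245
P(czech | x) = 0.0433125 / 0.0711075 ≈ 0.609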